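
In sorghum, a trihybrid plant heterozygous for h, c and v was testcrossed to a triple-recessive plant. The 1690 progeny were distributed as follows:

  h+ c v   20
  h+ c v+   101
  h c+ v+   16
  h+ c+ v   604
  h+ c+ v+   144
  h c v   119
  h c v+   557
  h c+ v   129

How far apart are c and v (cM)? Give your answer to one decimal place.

The two most frequent reciprocal classes, h+ c+ v and h c v+, are the parental types, so the F1 was h+ c+ v / h c v+.
The two rarest classes, h+ c v and h c+ v+, are the double crossovers. Comparing them with the parentals, only the c allele has switched, so c is the middle locus and the order is v – c – h.
Crossovers in the v–c interval produce the single-crossover classes h+ c+ v+ and h c v (144 + 119 = 263) plus the double crossovers (36).
RF(v–c) = (263 + 36) / 1690 = 299/1690 = 0.1769 → 17.7 cM.

17.7 cM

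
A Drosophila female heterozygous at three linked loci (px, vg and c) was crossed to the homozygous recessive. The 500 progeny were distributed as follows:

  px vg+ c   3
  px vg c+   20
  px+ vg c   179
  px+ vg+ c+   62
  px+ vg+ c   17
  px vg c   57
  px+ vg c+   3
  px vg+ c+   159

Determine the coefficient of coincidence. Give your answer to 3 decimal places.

The two most frequent reciprocal classes, px+ vg c and px vg+ c+, are the parental types, so the F1 was px+ vg c / px vg+ c+.
The two rarest classes, px+ vg c+ and px vg+ c, are the double crossovers. Comparing them with the parentals, only the c allele has switched, so c is the middle locus and the order is px – c – vg.
px–c: (119 + 6)/500 = 0.2500; c–vg: (37 + 6)/500 = 0.0860.
Expected DCO frequency = 0.2500 × 0.0860 ≈ 0.02150; observed = 6/500 ≈ 0.01200.
Coefficient of coincidence = 0.01200/0.02150 ≈ 0.558.

0.558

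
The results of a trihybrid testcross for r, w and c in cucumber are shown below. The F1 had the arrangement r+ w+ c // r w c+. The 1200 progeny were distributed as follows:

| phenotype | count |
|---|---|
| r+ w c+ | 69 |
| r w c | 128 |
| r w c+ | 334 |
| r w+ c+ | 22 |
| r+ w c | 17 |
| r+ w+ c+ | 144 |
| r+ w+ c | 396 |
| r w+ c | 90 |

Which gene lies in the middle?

The two rarest classes, r+ w c and r w+ c+, are the double crossovers. Comparing them with the parentals, only the w allele has switched, so w is the middle locus and the order is r – w – c.

w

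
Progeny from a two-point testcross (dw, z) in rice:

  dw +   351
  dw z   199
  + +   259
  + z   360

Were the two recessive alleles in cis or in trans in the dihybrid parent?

trans

The two most frequent classes are + z (360) and dw + (351); these are the parental (non-recombinant) types.
So the F1 carried + z on one chromosome and dw + on the other — the recessive alleles are on opposite chromosomes (trans / repulsion).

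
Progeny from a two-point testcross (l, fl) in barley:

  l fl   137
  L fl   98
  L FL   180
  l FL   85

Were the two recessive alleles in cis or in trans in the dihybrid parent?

cis

The two most frequent classes are L FL (180) and l fl (137); these are the parental (non-recombinant) types.
So the F1 carried L FL on one chromosome and l fl on the other — the recessive alleles are on the same chromosome (cis / coupling).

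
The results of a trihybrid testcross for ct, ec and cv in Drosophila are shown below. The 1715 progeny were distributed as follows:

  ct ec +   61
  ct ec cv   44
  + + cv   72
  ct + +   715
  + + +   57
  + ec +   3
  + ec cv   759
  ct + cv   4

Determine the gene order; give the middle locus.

The two most frequent reciprocal classes, ct + + and + ec cv, are the parental types, so the F1 was ct + + / + ec cv.
The two rarest classes, ct + cv and + ec +, are the double crossovers. Comparing them with the parentals, only the cv allele has switched, so cv is the middle locus and the order is ec – cv – ct.

cv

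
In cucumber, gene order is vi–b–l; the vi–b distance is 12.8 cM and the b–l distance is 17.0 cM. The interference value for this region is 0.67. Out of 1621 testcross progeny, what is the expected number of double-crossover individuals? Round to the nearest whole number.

12

Map distances give recombination frequencies of 0.128 and 0.170 for the two intervals.
With interference 0.67 (so coincidence = 0.33), expected double-crossover frequency = 0.128 × 0.170 × 0.33 = 0.00718.
Expected number = 0.00718 × 1621 = 11.64 ≈ 12.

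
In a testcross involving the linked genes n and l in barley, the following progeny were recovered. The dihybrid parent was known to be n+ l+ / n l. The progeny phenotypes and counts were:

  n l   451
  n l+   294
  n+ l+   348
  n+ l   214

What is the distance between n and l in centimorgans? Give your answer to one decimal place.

The recombinant classes are n+ l and n l+: 214 + 294 = 508.
Recombination frequency = 508/1307 = 0.3887 ≈ 38.9%, i.e. 38.9 centimorgans.

38.9 centimorgans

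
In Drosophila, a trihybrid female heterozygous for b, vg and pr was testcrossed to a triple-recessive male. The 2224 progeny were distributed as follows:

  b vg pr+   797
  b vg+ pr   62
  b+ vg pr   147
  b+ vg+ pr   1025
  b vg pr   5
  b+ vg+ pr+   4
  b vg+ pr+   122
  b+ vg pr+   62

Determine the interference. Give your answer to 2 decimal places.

0.46

The two most frequent reciprocal classes, b+ vg+ pr and b vg pr+, are the parental types, so the F1 was b+ vg+ pr / b vg pr+.
The two rarest classes, b+ vg+ pr+ and b vg pr, are the double crossovers. Comparing them with the parentals, only the pr allele has switched, so pr is the middle locus and the order is vg – pr – b.
vg–pr: (269 + 9)/2224 = 0.1250; pr–b: (124 + 9)/2224 = 0.0598.
Expected DCO frequency = 0.1250 × 0.0598 ≈ 0.00747; observed = 9/2224 ≈ 0.00405.
Coefficient of coincidence = 0.00405/0.00747 ≈ 0.54; interference = 1 − 0.54 = 0.46.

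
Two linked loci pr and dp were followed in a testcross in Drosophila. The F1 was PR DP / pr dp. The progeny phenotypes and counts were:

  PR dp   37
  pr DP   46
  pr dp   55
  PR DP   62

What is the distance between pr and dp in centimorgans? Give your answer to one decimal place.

41.5 centimorgans

The recombinant classes are PR dp and pr DP: 37 + 46 = 83.
Recombination frequency = 83/200 = 0.4150 ≈ 41.5%, i.e. 41.5 centimorgans.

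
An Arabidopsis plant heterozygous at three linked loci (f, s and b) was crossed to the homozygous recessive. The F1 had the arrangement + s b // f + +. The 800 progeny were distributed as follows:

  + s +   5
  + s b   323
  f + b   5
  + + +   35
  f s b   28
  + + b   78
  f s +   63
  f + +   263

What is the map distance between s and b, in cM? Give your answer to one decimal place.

18.9 cM

The two rarest classes, + s + and f + b, are the double crossovers. Comparing them with the parentals, only the b allele has switched, so b is the middle locus and the order is f – b – s.
Crossovers in the b–s interval produce the single-crossover classes + + b and f s + (78 + 63 = 141) plus the double crossovers (10).
RF(b–s) = (141 + 10) / 800 = 151/800 = 0.1888 → 18.9 cM.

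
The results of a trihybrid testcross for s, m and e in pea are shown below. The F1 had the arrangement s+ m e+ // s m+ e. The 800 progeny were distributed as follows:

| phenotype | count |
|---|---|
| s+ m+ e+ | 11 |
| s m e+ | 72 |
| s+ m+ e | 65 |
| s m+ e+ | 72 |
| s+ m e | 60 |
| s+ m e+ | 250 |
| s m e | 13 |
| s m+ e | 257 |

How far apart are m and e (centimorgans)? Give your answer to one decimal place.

19.5 centimorgans

The two rarest classes, s+ m+ e+ and s m e, are the double crossovers. Comparing them with the parentals, only the m allele has switched, so m is the middle locus and the order is e – m – s.
Crossovers in the e–m interval produce the single-crossover classes s+ m e and s m+ e+ (60 + 72 = 132) plus the double crossovers (24).
RF(e–m) = (132 + 24) / 800 = 156/800 = 0.1950 → 19.5 centimorgans.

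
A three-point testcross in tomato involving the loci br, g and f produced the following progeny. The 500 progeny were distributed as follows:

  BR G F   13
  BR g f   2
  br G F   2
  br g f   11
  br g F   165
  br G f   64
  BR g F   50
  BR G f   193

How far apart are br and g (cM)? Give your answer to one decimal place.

The two most frequent reciprocal classes, BR G f and br g F, are the parental types, so the F1 was BR G f / br g F.
The two rarest classes, BR g f and br G F, are the double crossovers. Comparing them with the parentals, only the g allele has switched, so g is the middle locus and the order is f – g – br.
Crossovers in the g–br interval produce the single-crossover classes br G f and BR g F (64 + 50 = 114) plus the double crossovers (4).
RF(g–br) = (114 + 4) / 500 = 118/500 = 0.2360 → 23.6 cM.

23.6 cM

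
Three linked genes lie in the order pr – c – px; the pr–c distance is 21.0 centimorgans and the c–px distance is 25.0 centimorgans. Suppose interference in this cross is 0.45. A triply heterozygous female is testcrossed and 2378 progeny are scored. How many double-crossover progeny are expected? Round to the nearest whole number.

Map distances give recombination frequencies of 0.210 and 0.250 for the two intervals.
With interference 0.45 (so coincidence = 0.55), expected double-crossover frequency = 0.210 × 0.250 × 0.55 = 0.02888.
Expected number = 0.02888 × 2378 = 68.66 ≈ 69.

69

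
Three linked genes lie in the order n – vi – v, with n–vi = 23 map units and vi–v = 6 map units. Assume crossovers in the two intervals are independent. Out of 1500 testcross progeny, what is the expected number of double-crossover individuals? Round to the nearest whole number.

Map distances give recombination frequencies of 0.230 and 0.060 for the two intervals.
With no interference, expected double-crossover frequency = 0.230 × 0.060 = 0.01380.
Expected number = 0.01380 × 1500 = 20.70 ≈ 21.

21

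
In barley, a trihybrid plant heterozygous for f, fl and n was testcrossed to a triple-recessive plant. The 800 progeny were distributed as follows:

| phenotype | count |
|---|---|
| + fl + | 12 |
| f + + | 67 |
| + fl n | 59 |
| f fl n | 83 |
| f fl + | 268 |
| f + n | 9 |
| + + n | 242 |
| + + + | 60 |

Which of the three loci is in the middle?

The two most frequent reciprocal classes, f fl + and + + n, are the parental types, so the F1 was f fl + / + + n.
The two rarest classes, + fl + and f + n, are the double crossovers. Comparing them with the parentals, only the f allele has switched, so f is the middle locus and the order is fl – f – n.

f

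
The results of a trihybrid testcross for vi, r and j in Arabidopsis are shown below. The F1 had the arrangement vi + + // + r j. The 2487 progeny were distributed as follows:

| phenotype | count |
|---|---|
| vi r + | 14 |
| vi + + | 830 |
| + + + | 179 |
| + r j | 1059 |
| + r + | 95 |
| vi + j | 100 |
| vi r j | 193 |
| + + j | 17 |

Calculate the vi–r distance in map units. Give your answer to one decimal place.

16.2 map units

The two rarest classes, vi r + and + + j, are the double crossovers. Comparing them with the parentals, only the r allele has switched, so r is the middle locus and the order is vi – r – j.
Crossovers in the vi–r interval produce the single-crossover classes + + + and vi r j (179 + 193 = 372) plus the double crossovers (31).
RF(vi–r) = (372 + 31) / 2487 = 403/2487 = 0.1620 → 16.2 map units.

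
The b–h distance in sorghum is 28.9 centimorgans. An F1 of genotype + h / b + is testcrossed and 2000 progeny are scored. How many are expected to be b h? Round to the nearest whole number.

A map distance of 28.9 centimorgans corresponds to a recombination frequency of 0.289.
The F1 is + h / b +, so b h is a recombinant gamete class with expected frequency r/2 = 0.289/2 = 0.1445.
Expected number = 0.1445 × 2000 = 289.00 ≈ 289.

289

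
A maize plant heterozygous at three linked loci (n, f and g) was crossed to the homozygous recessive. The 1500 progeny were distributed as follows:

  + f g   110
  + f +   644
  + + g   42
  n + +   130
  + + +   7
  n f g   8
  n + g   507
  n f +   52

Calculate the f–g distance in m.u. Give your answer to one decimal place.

The two most frequent reciprocal classes, n + g and + f +, are the parental types, so the F1 was n + g / + f +.
The two rarest classes, n f g and + + +, are the double crossovers. Comparing them with the parentals, only the f allele has switched, so f is the middle locus and the order is g – f – n.
Crossovers in the g–f interval produce the single-crossover classes n + + and + f g (130 + 110 = 240) plus the double crossovers (15).
RF(g–f) = (240 + 15) / 1500 = 255/1500 = 0.1700 → 17.0 m.u.

17.0 m.u.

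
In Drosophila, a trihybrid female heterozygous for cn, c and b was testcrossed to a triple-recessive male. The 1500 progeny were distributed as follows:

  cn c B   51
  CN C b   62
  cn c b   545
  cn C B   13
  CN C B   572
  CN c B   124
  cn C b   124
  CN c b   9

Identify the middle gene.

The two most frequent reciprocal classes, CN C B and cn c b, are the parental types, so the F1 was CN C B / cn c b.
The two rarest classes, cn C B and CN c b, are the double crossovers. Comparing them with the parentals, only the cn allele has switched, so cn is the middle locus and the order is c – cn – b.

cn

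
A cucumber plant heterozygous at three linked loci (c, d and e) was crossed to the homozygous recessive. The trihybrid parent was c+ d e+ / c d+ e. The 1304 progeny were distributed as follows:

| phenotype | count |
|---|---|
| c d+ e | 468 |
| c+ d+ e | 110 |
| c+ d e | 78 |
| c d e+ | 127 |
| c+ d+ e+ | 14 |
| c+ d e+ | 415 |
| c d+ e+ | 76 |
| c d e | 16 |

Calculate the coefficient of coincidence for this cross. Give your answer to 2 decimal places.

The two rarest classes, c+ d+ e+ and c d e, are the double crossovers. Comparing them with the parentals, only the d allele has switched, so d is the middle locus and the order is c – d – e.
c–d: (237 + 30)/1304 = 0.2048; d–e: (154 + 30)/1304 = 0.1411.
Expected DCO frequency = 0.2048 × 0.1411 ≈ 0.02890; observed = 30/1304 ≈ 0.02301.
Coefficient of coincidence = 0.02301/0.02890 ≈ 0.80.

0.80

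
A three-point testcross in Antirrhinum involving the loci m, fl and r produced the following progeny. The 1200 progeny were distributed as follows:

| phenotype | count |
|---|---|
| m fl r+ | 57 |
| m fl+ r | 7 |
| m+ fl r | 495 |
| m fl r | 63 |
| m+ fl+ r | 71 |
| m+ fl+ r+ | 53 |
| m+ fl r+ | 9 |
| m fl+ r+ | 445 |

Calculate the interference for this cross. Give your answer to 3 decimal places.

-0.010

The two most frequent reciprocal classes, m fl+ r+ and m+ fl r, are the parental types, so the F1 was m fl+ r+ / m+ fl r.
The two rarest classes, m fl+ r and m+ fl r+, are the double crossovers. Comparing them with the parentals, only the r allele has switched, so r is the middle locus and the order is m – r – fl.
m–r: (116 + 16)/1200 = 0.1100; r–fl: (128 + 16)/1200 = 0.1200.
Expected DCO frequency = 0.1100 × 0.1200 ≈ 0.01320; observed = 16/1200 ≈ 0.01333.
Coefficient of coincidence = 0.01333/0.01320 ≈ 1.010; interference = 1 − 1.010 = -0.010.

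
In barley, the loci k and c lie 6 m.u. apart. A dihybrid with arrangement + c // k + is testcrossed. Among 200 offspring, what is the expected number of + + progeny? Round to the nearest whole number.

A map distance of 6 m.u. corresponds to a recombination frequency of 0.060.
The F1 is + c / k +, so + + is a recombinant gamete class with expected frequency r/2 = 0.060/2 = 0.0300.
Expected number = 0.0300 × 200 = 6.00 ≈ 6.

6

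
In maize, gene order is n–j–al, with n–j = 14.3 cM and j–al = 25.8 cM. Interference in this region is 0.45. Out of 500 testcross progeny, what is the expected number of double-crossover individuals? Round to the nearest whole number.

10

Map distances give recombination frequencies of 0.143 and 0.258 for the two intervals.
With interference 0.45 (so coincidence = 0.55), expected double-crossover frequency = 0.143 × 0.258 × 0.55 = 0.02029.
Expected number = 0.02029 × 500 = 10.15 ≈ 10.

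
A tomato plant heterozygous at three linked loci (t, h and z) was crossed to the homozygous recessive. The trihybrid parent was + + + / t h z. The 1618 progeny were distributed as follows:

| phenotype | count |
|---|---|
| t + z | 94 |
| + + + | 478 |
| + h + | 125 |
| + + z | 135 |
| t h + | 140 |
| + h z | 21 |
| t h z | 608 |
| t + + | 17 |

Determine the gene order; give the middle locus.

The two rarest classes, t + + and + h z, are the double crossovers. Comparing them with the parentals, only the t allele has switched, so t is the middle locus and the order is z – t – h.

t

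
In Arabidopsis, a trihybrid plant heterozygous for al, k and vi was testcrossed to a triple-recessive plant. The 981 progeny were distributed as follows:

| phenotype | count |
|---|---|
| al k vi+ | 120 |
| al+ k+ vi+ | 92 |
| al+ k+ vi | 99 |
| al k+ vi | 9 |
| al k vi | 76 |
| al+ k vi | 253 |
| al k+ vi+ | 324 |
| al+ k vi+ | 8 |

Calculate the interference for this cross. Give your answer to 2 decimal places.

The two most frequent reciprocal classes, al k+ vi+ and al+ k vi, are the parental types, so the F1 was al k+ vi+ / al+ k vi.
The two rarest classes, al k+ vi and al+ k vi+, are the double crossovers. Comparing them with the parentals, only the vi allele has switched, so vi is the middle locus and the order is al – vi – k.
al–vi: (168 + 17)/981 = 0.1886; vi–k: (219 + 17)/981 = 0.2406.
Expected DCO frequency = 0.1886 × 0.2406 ≈ 0.04538; observed = 17/981 ≈ 0.01733.
Coefficient of coincidence = 0.01733/0.04538 ≈ 0.38; interference = 1 − 0.38 = 0.62.

0.62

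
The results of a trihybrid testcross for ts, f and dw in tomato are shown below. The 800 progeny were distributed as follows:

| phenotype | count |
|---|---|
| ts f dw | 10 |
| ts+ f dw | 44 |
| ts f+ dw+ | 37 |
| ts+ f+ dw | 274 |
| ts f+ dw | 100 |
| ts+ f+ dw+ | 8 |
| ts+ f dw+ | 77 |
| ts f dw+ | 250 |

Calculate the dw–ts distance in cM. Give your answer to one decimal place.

24.4 cM

The two most frequent reciprocal classes, ts f dw+ and ts+ f+ dw, are the parental types, so the F1 was ts f dw+ / ts+ f+ dw.
The two rarest classes, ts f dw and ts+ f+ dw+, are the double crossovers. Comparing them with the parentals, only the dw allele has switched, so dw is the middle locus and the order is ts – dw – f.
Crossovers in the ts–dw interval produce the single-crossover classes ts+ f dw+ and ts f+ dw (77 + 100 = 177) plus the double crossovers (18).
RF(ts–dw) = (177 + 18) / 800 = 195/800 = 0.2437 → 24.4 cM.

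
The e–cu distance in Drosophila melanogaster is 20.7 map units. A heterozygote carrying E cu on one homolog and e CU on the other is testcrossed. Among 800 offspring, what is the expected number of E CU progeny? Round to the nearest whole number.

83

A map distance of 20.7 map units corresponds to a recombination frequency of 0.207.
The F1 is E cu / e CU, so E CU is a recombinant gamete class with expected frequency r/2 = 0.207/2 = 0.1035.
Expected number = 0.1035 × 800 = 82.80 ≈ 83.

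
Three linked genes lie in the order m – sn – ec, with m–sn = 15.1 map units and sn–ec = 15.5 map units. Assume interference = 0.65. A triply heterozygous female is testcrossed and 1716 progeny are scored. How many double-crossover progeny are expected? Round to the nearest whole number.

Map distances give recombination frequencies of 0.151 and 0.155 for the two intervals.
With interference 0.65 (so coincidence = 0.35), expected double-crossover frequency = 0.151 × 0.155 × 0.35 = 0.00819.
Expected number = 0.00819 × 1716 = 14.06 ≈ 14.

14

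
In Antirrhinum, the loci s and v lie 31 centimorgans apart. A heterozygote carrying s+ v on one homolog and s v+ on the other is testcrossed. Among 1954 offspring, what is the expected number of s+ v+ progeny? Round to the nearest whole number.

A map distance of 31 centimorgans corresponds to a recombination frequency of 0.310.
The F1 is s+ v / s v+, so s+ v+ is a recombinant gamete class with expected frequency r/2 = 0.310/2 = 0.1550.
Expected number = 0.1550 × 1954 = 302.87 ≈ 303.

303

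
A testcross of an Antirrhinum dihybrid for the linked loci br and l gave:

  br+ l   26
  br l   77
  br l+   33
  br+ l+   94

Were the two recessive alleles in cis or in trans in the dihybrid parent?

The two most frequent classes are br+ l+ (94) and br l (77); these are the parental (non-recombinant) types.
So the F1 carried br+ l+ on one chromosome and br l on the other — the recessive alleles are on the same chromosome (cis / coupling).

cis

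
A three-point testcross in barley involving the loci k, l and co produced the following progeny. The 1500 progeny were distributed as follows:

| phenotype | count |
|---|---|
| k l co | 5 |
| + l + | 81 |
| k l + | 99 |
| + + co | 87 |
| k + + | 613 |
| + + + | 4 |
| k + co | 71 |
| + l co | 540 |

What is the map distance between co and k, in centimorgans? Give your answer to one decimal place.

The two most frequent reciprocal classes, + l co and k + +, are the parental types, so the F1 was + l co / k + +.
The two rarest classes, k l co and + + +, are the double crossovers. Comparing them with the parentals, only the k allele has switched, so k is the middle locus and the order is co – k – l.
Crossovers in the co–k interval produce the single-crossover classes + l + and k + co (81 + 71 = 152) plus the double crossovers (9).
RF(co–k) = (152 + 9) / 1500 = 161/1500 = 0.1073 → 10.7 centimorgans.

10.7 centimorgans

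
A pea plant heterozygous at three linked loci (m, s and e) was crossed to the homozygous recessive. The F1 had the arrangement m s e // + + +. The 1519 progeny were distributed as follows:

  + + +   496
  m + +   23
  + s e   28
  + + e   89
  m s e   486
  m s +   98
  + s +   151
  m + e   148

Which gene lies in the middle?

The two rarest classes, + s e and m + +, are the double crossovers. Comparing them with the parentals, only the m allele has switched, so m is the middle locus and the order is s – m – e.

m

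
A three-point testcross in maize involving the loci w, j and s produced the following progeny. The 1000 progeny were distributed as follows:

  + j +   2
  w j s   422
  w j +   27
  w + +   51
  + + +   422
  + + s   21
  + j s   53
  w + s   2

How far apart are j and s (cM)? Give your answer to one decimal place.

5.2 cM

The two most frequent reciprocal classes, + + + and w j s, are the parental types, so the F1 was + + + / w j s.
The two rarest classes, + j + and w + s, are the double crossovers. Comparing them with the parentals, only the j allele has switched, so j is the middle locus and the order is w – j – s.
Crossovers in the j–s interval produce the single-crossover classes + + s and w j + (21 + 27 = 48) plus the double crossovers (4).
RF(j–s) = (48 + 4) / 1000 = 52/1000 = 0.0520 → 5.2 cM.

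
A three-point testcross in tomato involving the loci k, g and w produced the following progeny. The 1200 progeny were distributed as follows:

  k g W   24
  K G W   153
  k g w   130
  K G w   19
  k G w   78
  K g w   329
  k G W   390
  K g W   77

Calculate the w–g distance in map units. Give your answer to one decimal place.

The two most frequent reciprocal classes, k G W and K g w, are the parental types, so the F1 was k G W / K g w.
The two rarest classes, k g W and K G w, are the double crossovers. Comparing them with the parentals, only the g allele has switched, so g is the middle locus and the order is k – g – w.
Crossovers in the g–w interval produce the single-crossover classes k G w and K g W (78 + 77 = 155) plus the double crossovers (43).
RF(g–w) = (155 + 43) / 1200 = 198/1200 = 0.1650 → 16.5 map units.

16.5 map units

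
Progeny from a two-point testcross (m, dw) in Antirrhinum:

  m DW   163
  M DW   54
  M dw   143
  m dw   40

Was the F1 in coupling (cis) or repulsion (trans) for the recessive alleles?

The two most frequent classes are M dw (143) and m DW (163); these are the parental (non-recombinant) types.
So the F1 carried M dw on one chromosome and m DW on the other — the recessive alleles are on opposite chromosomes (trans / repulsion).

trans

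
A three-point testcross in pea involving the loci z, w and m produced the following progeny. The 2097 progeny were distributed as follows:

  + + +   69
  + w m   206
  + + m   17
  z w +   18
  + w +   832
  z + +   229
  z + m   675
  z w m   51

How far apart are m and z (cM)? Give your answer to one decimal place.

The two most frequent reciprocal classes, z + m and + w +, are the parental types, so the F1 was z + m / + w +.
The two rarest classes, + + m and z w +, are the double crossovers. Comparing them with the parentals, only the z allele has switched, so z is the middle locus and the order is w – z – m.
Crossovers in the z–m interval produce the single-crossover classes z + + and + w m (229 + 206 = 435) plus the double crossovers (35).
RF(z–m) = (435 + 35) / 2097 = 470/2097 = 0.2241 → 22.4 cM.

22.4 cM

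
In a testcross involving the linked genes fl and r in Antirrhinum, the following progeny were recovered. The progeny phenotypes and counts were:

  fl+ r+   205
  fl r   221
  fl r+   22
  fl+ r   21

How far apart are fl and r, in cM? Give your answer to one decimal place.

9.2 cM

The two most frequent classes, fl+ r+ (205) and fl r (221), are the parental types, so the F1 was fl+ r+ / fl r.
The recombinant classes are fl+ r and fl r+: 21 + 22 = 43.
Recombination frequency = 43/469 = 0.0917 ≈ 9.2%, i.e. 9.2 cM.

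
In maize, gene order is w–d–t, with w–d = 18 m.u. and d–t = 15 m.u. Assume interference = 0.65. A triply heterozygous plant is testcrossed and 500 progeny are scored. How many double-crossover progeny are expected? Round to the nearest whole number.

5

Map distances give recombination frequencies of 0.180 and 0.150 for the two intervals.
With interference 0.65 (so coincidence = 0.35), expected double-crossover frequency = 0.180 × 0.150 × 0.35 = 0.00945.
Expected number = 0.00945 × 500 = 4.72 ≈ 5.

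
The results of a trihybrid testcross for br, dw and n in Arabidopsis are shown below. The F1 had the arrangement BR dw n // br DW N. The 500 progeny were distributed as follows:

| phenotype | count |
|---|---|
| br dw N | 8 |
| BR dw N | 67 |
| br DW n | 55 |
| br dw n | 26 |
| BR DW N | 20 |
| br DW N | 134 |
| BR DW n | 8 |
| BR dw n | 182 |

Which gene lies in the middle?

dw

The two rarest classes, BR DW n and br dw N, are the double crossovers. Comparing them with the parentals, only the dw allele has switched, so dw is the middle locus and the order is br – dw – n.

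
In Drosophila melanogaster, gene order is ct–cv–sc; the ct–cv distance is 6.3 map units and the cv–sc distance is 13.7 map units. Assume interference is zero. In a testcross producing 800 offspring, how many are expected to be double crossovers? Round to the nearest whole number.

7

Map distances give recombination frequencies of 0.063 and 0.137 for the two intervals.
With no interference, expected double-crossover frequency = 0.063 × 0.137 = 0.00863.
Expected number = 0.00863 × 800 = 6.90 ≈ 7.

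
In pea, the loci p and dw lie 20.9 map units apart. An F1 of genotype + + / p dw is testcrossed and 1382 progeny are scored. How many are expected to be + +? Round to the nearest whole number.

A map distance of 20.9 map units corresponds to a recombination frequency of 0.209.
The F1 is + + / p dw, so + + is a parental gamete class with expected frequency (1 − r)/2 = 0.791/2 = 0.3955.
Expected number = 0.3955 × 1382 = 546.58 ≈ 547.

547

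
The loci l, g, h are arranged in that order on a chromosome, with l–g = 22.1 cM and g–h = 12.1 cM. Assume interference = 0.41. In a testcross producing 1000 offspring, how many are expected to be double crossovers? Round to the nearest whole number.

Map distances give recombination frequencies of 0.221 and 0.121 for the two intervals.
With interference 0.41 (so coincidence = 0.59), expected double-crossover frequency = 0.221 × 0.121 × 0.59 = 0.01578.
Expected number = 0.01578 × 1000 = 15.78 ≈ 16.

16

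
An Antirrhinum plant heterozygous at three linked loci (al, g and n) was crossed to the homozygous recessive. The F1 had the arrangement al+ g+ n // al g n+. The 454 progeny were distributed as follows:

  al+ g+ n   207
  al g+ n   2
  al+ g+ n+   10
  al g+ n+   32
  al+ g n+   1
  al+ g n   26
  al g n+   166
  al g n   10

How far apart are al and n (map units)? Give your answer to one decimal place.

5.1 map units

The two rarest classes, al g+ n and al+ g n+, are the double crossovers. Comparing them with the parentals, only the al allele has switched, so al is the middle locus and the order is n – al – g.
Crossovers in the n–al interval produce the single-crossover classes al+ g+ n+ and al g n (10 + 10 = 20) plus the double crossovers (3).
RF(n–al) = (20 + 3) / 454 = 23/454 = 0.0507 → 5.1 map units.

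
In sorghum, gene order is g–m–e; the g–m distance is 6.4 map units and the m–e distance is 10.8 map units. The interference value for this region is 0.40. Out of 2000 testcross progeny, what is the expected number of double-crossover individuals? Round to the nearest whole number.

Map distances give recombination frequencies of 0.064 and 0.108 for the two intervals.
With interference 0.40 (so coincidence = 0.60), expected double-crossover frequency = 0.064 × 0.108 × 0.60 = 0.00415.
Expected number = 0.00415 × 2000 = 8.29 ≈ 8.

8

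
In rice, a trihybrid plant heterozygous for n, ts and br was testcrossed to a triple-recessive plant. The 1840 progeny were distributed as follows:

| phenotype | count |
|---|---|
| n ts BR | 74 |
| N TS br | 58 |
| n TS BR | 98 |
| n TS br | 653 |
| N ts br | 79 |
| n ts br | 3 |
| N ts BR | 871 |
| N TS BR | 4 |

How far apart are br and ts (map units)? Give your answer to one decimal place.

The two most frequent reciprocal classes, N ts BR and n TS br, are the parental types, so the F1 was N ts BR / n TS br.
The two rarest classes, N TS BR and n ts br, are the double crossovers. Comparing them with the parentals, only the ts allele has switched, so ts is the middle locus and the order is n – ts – br.
Crossovers in the ts–br interval produce the single-crossover classes N ts br and n TS BR (79 + 98 = 177) plus the double crossovers (7).
RF(ts–br) = (177 + 7) / 1840 = 184/1840 = 0.1000 → 10.0 map units.

10.0 map units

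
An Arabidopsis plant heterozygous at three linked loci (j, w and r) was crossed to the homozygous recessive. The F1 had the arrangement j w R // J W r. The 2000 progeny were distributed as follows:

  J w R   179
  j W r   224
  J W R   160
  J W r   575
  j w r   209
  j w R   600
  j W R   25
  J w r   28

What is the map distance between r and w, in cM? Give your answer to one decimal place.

21.1 cM

The two rarest classes, j W R and J w r, are the double crossovers. Comparing them with the parentals, only the w allele has switched, so w is the middle locus and the order is j – w – r.
Crossovers in the w–r interval produce the single-crossover classes j w r and J W R (209 + 160 = 369) plus the double crossovers (53).
RF(w–r) = (369 + 53) / 2000 = 422/2000 = 0.2110 → 21.1 cM.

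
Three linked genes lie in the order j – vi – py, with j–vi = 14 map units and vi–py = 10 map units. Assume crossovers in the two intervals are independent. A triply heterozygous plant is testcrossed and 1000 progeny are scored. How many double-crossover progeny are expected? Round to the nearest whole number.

14

Map distances give recombination frequencies of 0.140 and 0.100 for the two intervals.
With no interference, expected double-crossover frequency = 0.140 × 0.100 = 0.01400.
Expected number = 0.01400 × 1000 = 14.00 ≈ 14.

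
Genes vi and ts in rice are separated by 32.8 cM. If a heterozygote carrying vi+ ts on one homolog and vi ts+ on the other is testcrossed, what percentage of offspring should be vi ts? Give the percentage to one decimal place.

16.4%

A map distance of 32.8 cM corresponds to a recombination frequency of 0.328.
The F1 is vi+ ts / vi ts+, so vi ts is a recombinant gamete class with expected frequency r/2 = 0.328/2 = 0.1640.
That is 0.1640 = 16.4% of the progeny.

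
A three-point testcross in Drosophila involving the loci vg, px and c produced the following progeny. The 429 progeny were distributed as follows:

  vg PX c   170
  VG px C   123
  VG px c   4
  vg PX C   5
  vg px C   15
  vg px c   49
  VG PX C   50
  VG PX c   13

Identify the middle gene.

c

The two most frequent reciprocal classes, VG px C and vg PX c, are the parental types, so the F1 was VG px C / vg PX c.
The two rarest classes, VG px c and vg PX C, are the double crossovers. Comparing them with the parentals, only the c allele has switched, so c is the middle locus and the order is vg – c – px.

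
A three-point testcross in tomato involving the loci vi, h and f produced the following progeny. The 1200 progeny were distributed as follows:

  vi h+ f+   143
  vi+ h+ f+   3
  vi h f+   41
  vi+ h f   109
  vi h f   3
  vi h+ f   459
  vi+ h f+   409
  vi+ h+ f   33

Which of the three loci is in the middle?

The two most frequent reciprocal classes, vi+ h f+ and vi h+ f, are the parental types, so the F1 was vi+ h f+ / vi h+ f.
The two rarest classes, vi+ h+ f+ and vi h f, are the double crossovers. Comparing them with the parentals, only the h allele has switched, so h is the middle locus and the order is vi – h – f.

h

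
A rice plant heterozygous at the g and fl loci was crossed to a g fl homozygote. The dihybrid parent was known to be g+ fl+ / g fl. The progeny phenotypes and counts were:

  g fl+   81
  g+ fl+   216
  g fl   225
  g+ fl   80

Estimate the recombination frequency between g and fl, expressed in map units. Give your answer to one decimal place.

The recombinant classes are g+ fl and g fl+: 80 + 81 = 161.
Recombination frequency = 161/602 = 0.2674 ≈ 26.7%, i.e. 26.7 map units.

26.7 map units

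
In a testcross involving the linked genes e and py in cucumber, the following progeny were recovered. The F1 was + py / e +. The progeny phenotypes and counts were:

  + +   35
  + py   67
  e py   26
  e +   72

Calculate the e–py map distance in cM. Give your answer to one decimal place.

The recombinant classes are + + and e py: 35 + 26 = 61.
Recombination frequency = 61/200 = 0.3050 ≈ 30.5%, i.e. 30.5 cM.

30.5 cM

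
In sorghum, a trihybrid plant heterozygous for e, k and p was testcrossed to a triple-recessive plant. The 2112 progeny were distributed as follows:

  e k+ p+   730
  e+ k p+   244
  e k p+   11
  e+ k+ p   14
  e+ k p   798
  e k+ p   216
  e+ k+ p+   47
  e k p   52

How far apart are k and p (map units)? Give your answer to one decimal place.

23.0 map units

The two most frequent reciprocal classes, e+ k p and e k+ p+, are the parental types, so the F1 was e+ k p / e k+ p+.
The two rarest classes, e+ k+ p and e k p+, are the double crossovers. Comparing them with the parentals, only the k allele has switched, so k is the middle locus and the order is e – k – p.
Crossovers in the k–p interval produce the single-crossover classes e+ k p+ and e k+ p (244 + 216 = 460) plus the double crossovers (25).
RF(k–p) = (460 + 25) / 2112 = 485/2112 = 0.2296 → 23.0 map units.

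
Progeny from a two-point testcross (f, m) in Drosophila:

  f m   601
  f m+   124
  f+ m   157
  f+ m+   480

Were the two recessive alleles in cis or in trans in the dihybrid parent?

cis

The two most frequent classes are f+ m+ (480) and f m (601); these are the parental (non-recombinant) types.
So the F1 carried f+ m+ on one chromosome and f m on the other — the recessive alleles are on the same chromosome (cis / coupling).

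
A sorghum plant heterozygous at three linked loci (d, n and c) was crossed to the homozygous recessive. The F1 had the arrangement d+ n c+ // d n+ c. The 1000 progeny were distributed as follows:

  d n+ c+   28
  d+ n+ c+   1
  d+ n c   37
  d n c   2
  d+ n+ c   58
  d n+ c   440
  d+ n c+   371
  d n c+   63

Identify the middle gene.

n

The two rarest classes, d+ n+ c+ and d n c, are the double crossovers. Comparing them with the parentals, only the n allele has switched, so n is the middle locus and the order is d – n – c.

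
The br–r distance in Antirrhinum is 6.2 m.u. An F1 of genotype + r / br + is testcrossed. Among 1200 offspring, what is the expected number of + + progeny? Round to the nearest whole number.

A map distance of 6.2 m.u. corresponds to a recombination frequency of 0.062.
The F1 is + r / br +, so + + is a recombinant gamete class with expected frequency r/2 = 0.062/2 = 0.0310.
Expected number = 0.0310 × 1200 = 37.20 ≈ 37.

37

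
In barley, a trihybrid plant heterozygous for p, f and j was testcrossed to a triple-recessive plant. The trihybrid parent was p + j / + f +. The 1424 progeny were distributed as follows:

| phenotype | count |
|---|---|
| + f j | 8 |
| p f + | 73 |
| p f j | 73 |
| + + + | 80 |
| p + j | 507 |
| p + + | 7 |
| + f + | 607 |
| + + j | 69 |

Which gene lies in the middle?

j

The two rarest classes, p + + and + f j, are the double crossovers. Comparing them with the parentals, only the j allele has switched, so j is the middle locus and the order is f – j – p.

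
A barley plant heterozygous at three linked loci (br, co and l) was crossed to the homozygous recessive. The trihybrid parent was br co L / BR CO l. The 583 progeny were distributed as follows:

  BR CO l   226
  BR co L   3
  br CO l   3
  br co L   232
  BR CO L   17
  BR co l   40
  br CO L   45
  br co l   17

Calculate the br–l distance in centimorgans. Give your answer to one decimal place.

6.9 centimorgans

The two rarest classes, BR co L and br CO l, are the double crossovers. Comparing them with the parentals, only the br allele has switched, so br is the middle locus and the order is l – br – co.
Crossovers in the l–br interval produce the single-crossover classes br co l and BR CO L (17 + 17 = 34) plus the double crossovers (6).
RF(l–br) = (34 + 6) / 583 = 40/583 = 0.0686 → 6.9 centimorgans.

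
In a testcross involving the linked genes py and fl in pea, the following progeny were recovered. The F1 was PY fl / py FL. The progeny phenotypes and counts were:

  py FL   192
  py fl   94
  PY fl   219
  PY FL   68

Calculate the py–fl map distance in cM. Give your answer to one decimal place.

28.3 cM

The recombinant classes are PY FL and py fl: 68 + 94 = 162.
Recombination frequency = 162/573 = 0.2827 ≈ 28.3%, i.e. 28.3 cM.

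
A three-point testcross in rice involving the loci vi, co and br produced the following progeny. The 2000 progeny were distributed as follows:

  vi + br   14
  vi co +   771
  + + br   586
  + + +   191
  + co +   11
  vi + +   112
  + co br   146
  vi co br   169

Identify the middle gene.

vi

The two most frequent reciprocal classes, vi co + and + + br, are the parental types, so the F1 was vi co + / + + br.
The two rarest classes, + co + and vi + br, are the double crossovers. Comparing them with the parentals, only the vi allele has switched, so vi is the middle locus and the order is br – vi – co.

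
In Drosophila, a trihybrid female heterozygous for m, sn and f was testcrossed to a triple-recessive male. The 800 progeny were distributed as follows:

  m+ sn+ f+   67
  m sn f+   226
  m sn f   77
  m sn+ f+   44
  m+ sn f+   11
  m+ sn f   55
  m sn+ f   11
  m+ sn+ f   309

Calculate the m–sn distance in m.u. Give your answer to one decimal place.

15.1 m.u.

The two most frequent reciprocal classes, m sn f+ and m+ sn+ f, are the parental types, so the F1 was m sn f+ / m+ sn+ f.
The two rarest classes, m+ sn f+ and m sn+ f, are the double crossovers. Comparing them with the parentals, only the m allele has switched, so m is the middle locus and the order is sn – m – f.
Crossovers in the sn–m interval produce the single-crossover classes m sn+ f+ and m+ sn f (44 + 55 = 99) plus the double crossovers (22).
RF(sn–m) = (99 + 22) / 800 = 121/800 = 0.1512 → 15.1 m.u.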